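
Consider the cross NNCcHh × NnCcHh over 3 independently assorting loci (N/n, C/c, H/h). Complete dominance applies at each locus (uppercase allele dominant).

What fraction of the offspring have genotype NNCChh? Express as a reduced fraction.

NNCcHh gametes: NCH×2, NCh×2, NcH×2, Nch×2
NnCcHh gametes: NCH×1, NCh×1, NcH×1, Nch×1, nCH×1, nCh×1, ncH×1, nch×1
NNCcHh×NnCcHh grid (8·8=64): NNCCHH=2 NNCCHh=4 NNCChh=2 NNCcHH=4 NNCcHh=8 NNCchh=4 NNccHH=2 NNccHh=4 NNcchh=2 NnCCHH=2 NnCCHh=4 NnCChh=2 NnCcHH=4 NnCcHh=8 NnCchh=4 NnccHH=2 NnccHh=4 Nncchh=2
NNCChh hits 2/64; gcd=2; 2÷2/64÷2 = 1/32

P(NNCChh) = 1/32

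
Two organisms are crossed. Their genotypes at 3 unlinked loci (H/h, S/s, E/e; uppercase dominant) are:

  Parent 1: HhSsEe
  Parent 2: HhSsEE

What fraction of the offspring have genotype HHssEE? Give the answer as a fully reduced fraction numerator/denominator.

P(HHssEE) = 1/32

HhSsEe gametes: HSE×1, HSe×1, HsE×1, Hse×1, hSE×1, hSe×1, hsE×1, hse×1
HhSsEE gametes: HSE×2, HsE×2, hSE×2, hsE×2
HhSsEe×HhSsEE grid (8·8=64): HHSSEE=2 HHSSEe=2 HHSsEE=4 HHSsEe=4 HHssEE=2 HHssEe=2 HhSSEE=4 HhSSEe=4 HhSsEE=8 HhSsEe=8 HhssEE=4 HhssEe=4 hhSSEE=2 hhSSEe=2 hhSsEE=4 hhSsEe=4 hhssEE=2 hhssEe=2
HHssEE hits 2/64; gcd=2; 2÷2/64÷2 = 1/32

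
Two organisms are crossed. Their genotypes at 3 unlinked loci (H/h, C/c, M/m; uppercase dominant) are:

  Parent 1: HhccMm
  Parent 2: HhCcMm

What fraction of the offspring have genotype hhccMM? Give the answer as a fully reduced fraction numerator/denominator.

HhccMm gametes: HcM×2, Hcm×2, hcM×2, hcm×2
HhCcMm gametes: HCM×1, HCm×1, HcM×1, Hcm×1, hCM×1, hCm×1, hcM×1, hcm×1
HhccMm×HhCcMm grid (8·8=64): HHCcMM=2 HHCcMm=4 HHCcmm=2 HHccMM=2 HHccMm=4 HHccmm=2 HhCcMM=4 HhCcMm=8 HhCcmm=4 HhccMM=4 HhccMm=8 Hhccmm=4 hhCcMM=2 hhCcMm=4 hhCcmm=2 hhccMM=2 hhccMm=4 hhccmm=2
hhccMM hits 2/64; gcd=2; 2÷2/64÷2 = 1/32

P(hhccMM) = 1/32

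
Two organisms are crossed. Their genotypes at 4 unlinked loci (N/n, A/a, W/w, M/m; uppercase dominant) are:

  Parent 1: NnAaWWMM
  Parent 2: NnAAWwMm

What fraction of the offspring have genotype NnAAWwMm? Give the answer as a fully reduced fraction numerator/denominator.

NnAaWWMM gametes: NAWM×4, NaWM×4, nAWM×4, naWM×4
NnAAWwMm gametes: NAWM×2, NAWm×2, NAwM×2, NAwm×2, nAWM×2, nAWm×2, nAwM×2, nAwm×2
NnAaWWMM×NnAAWwMm grid (16·16=256): NNAAWWMM=8 NNAAWWMm=8 NNAAWwMM=8 NNAAWwMm=8 NNAaWWMM=8 NNAaWWMm=8 NNAaWwMM=8 NNAaWwMm=8 NnAAWWMM=16 NnAAWWMm=16 NnAAWwMM=16 NnAAWwMm=16 NnAaWWMM=16 NnAaWWMm=16 NnAaWwMM=16 NnAaWwMm=16 nnAAWWMM=8 nnAAWWMm=8 nnAAWwMM=8 nnAAWwMm=8 nnAaWWMM=8 nnAaWWMm=8 nnAaWwMM=8 nnAaWwMm=8
NnAAWwMm hits 16/256; gcd=16; 16÷16/256÷16 = 1/16

P(NnAAWwMm) = 1/16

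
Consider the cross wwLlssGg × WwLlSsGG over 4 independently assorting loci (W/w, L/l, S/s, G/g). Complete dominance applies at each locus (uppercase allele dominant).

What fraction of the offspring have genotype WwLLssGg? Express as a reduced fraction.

wwLlssGg gametes: wLsG×4, wLsg×4, wlsG×4, wlsg×4
WwLlSsGG gametes: WLSG×2, WLsG×2, WlSG×2, WlsG×2, wLSG×2, wLsG×2, wlSG×2, wlsG×2
wwLlssGg×WwLlSsGG grid (16·16=256): WwLLSsGG=8 WwLLSsGg=8 WwLLssGG=8 WwLLssGg=8 WwLlSsGG=16 WwLlSsGg=16 WwLlssGG=16 WwLlssGg=16 WwllSsGG=8 WwllSsGg=8 WwllssGG=8 WwllssGg=8 wwLLSsGG=8 wwLLSsGg=8 wwLLssGG=8 wwLLssGg=8 wwLlSsGG=16 wwLlSsGg=16 wwLlssGG=16 wwLlssGg=16 wwllSsGG=8 wwllSsGg=8 wwllssGG=8 wwllssGg=8
WwLLssGg hits 8/256; gcd=8; 8÷8/256÷8 = 1/32

P(WwLLssGg) = 1/32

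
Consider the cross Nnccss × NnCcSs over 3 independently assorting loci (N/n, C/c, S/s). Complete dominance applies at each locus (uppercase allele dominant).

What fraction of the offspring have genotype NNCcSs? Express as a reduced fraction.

Nnccss gametes: Ncs×4, ncs×4
NnCcSs gametes: NCS×1, NCs×1, NcS×1, Ncs×1, nCS×1, nCs×1, ncS×1, ncs×1
Nnccss×NnCcSs grid (8·8=64): NNCcSs=4 NNCcss=4 NNccSs=4 NNccss=4 NnCcSs=8 NnCcss=8 NnccSs=8 Nnccss=8 nnCcSs=4 nnCcss=4 nnccSs=4 nnccss=4
NNCcSs hits 4/64; gcd=4; 4÷4/64÷4 = 1/16

P(NNCcSs) = 1/16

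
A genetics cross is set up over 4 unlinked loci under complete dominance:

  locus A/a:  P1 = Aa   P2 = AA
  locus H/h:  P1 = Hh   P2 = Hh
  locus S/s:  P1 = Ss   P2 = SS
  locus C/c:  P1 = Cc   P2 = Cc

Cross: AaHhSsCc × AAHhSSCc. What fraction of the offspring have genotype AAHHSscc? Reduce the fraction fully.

AaHhSsCc gametes: AHSC×1, AHSc×1, AHsC×1, AHsc×1, AhSC×1, AhSc×1, AhsC×1, Ahsc×1, aHSC×1, aHSc×1, aHsC×1, aHsc×1, ahSC×1, ahSc×1, ahsC×1, ahsc×1
AAHhSSCc gametes: AHSC×4, AHSc×4, AhSC×4, AhSc×4
AaHhSsCc×AAHhSSCc grid (16·16=256): AAHHSSCC=4 AAHHSSCc=8 AAHHSScc=4 AAHHSsCC=4 AAHHSsCc=8 AAHHSscc=4 AAHhSSCC=8 AAHhSSCc=16 AAHhSScc=8 AAHhSsCC=8 AAHhSsCc=16 AAHhSscc=8 AAhhSSCC=4 AAhhSSCc=8 AAhhSScc=4 AAhhSsCC=4 AAhhSsCc=8 AAhhSscc=4 AaHHSSCC=4 AaHHSSCc=8 AaHHSScc=4 AaHHSsCC=4 AaHHSsCc=8 AaHHSscc=4 AaHhSSCC=8 AaHhSSCc=16 AaHhSScc=8 AaHhSsCC=8 AaHhSsCc=16 AaHhSscc=8 AahhSSCC=4 AahhSSCc=8 AahhSScc=4 AahhSsCC=4 AahhSsCc=8 AahhSscc=4
AAHHSscc hits 4/256; gcd=4; 4÷4/256÷4 = 1/64

P(AAHHSscc) = 1/64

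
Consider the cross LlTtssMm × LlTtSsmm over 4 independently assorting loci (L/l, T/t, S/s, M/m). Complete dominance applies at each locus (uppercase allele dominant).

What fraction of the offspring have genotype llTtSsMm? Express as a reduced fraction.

LlTtssMm gametes: LTsM×2, LTsm×2, LtsM×2, Ltsm×2, lTsM×2, lTsm×2, ltsM×2, ltsm×2
LlTtSsmm gametes: LTSm×2, LTsm×2, LtSm×2, Ltsm×2, lTSm×2, lTsm×2, ltSm×2, ltsm×2
LlTtssMm×LlTtSsmm grid (16·16=256): LLTTSsMm=4 LLTTSsmm=4 LLTTssMm=4 LLTTssmm=4 LLTtSsMm=8 LLTtSsmm=8 LLTtssMm=8 LLTtssmm=8 LLttSsMm=4 LLttSsmm=4 LLttssMm=4 LLttssmm=4 LlTTSsMm=8 LlTTSsmm=8 LlTTssMm=8 LlTTssmm=8 LlTtSsMm=16 LlTtSsmm=16 LlTtssMm=16 LlTtssmm=16 LlttSsMm=8 LlttSsmm=8 LlttssMm=8 Llttssmm=8 llTTSsMm=4 llTTSsmm=4 llTTssMm=4 llTTssmm=4 llTtSsMm=8 llTtSsmm=8 llTtssMm=8 llTtssmm=8 llttSsMm=4 llttSsmm=4 llttssMm=4 llttssmm=4
llTtSsMm hits 8/256; gcd=8; 8÷8/256÷8 = 1/32

P(llTtSsMm) = 1/32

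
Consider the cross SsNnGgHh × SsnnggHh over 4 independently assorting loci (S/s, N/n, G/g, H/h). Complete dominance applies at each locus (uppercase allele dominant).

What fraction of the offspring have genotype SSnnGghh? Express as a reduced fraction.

SsNnGgHh gametes: SNGH×1, SNGh×1, SNgH×1, SNgh×1, SnGH×1, SnGh×1, SngH×1, Sngh×1, sNGH×1, sNGh×1, sNgH×1, sNgh×1, snGH×1, snGh×1, sngH×1, sngh×1
SsnnggHh gametes: SngH×4, Sngh×4, sngH×4, sngh×4
SsNnGgHh×SsnnggHh grid (16·16=256): SSNnGgHH=4 SSNnGgHh=8 SSNnGghh=4 SSNnggHH=4 SSNnggHh=8 SSNngghh=4 SSnnGgHH=4 SSnnGgHh=8 SSnnGghh=4 SSnnggHH=4 SSnnggHh=8 SSnngghh=4 SsNnGgHH=8 SsNnGgHh=16 SsNnGghh=8 SsNnggHH=8 SsNnggHh=16 SsNngghh=8 SsnnGgHH=8 SsnnGgHh=16 SsnnGghh=8 SsnnggHH=8 SsnnggHh=16 Ssnngghh=8 ssNnGgHH=4 ssNnGgHh=8 ssNnGghh=4 ssNnggHH=4 ssNnggHh=8 ssNngghh=4 ssnnGgHH=4 ssnnGgHh=8 ssnnGghh=4 ssnnggHH=4 ssnnggHh=8 ssnngghh=4
SSnnGghh hits 4/256; gcd=4; 4÷4/256÷4 = 1/64

P(SSnnGghh) = 1/64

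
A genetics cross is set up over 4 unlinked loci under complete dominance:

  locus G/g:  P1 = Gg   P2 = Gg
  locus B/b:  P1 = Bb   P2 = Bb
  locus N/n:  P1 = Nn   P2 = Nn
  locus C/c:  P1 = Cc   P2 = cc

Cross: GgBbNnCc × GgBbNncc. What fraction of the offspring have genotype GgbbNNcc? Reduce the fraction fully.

P(GgbbNNcc) = 1/64

GgBbNnCc gametes: GBNC×1, GBNc×1, GBnC×1, GBnc×1, GbNC×1, GbNc×1, GbnC×1, Gbnc×1, gBNC×1, gBNc×1, gBnC×1, gBnc×1, gbNC×1, gbNc×1, gbnC×1, gbnc×1
GgBbNncc gametes: GBNc×2, GBnc×2, GbNc×2, Gbnc×2, gBNc×2, gBnc×2, gbNc×2, gbnc×2
GgBbNnCc×GgBbNncc grid (16·16=256): GGBBNNCc=2 GGBBNNcc=2 GGBBNnCc=4 GGBBNncc=4 GGBBnnCc=2 GGBBnncc=2 GGBbNNCc=4 GGBbNNcc=4 GGBbNnCc=8 GGBbNncc=8 GGBbnnCc=4 GGBbnncc=4 GGbbNNCc=2 GGbbNNcc=2 GGbbNnCc=4 GGbbNncc=4 GGbbnnCc=2 GGbbnncc=2 GgBBNNCc=4 GgBBNNcc=4 GgBBNnCc=8 GgBBNncc=8 GgBBnnCc=4 GgBBnncc=4 GgBbNNCc=8 GgBbNNcc=8 GgBbNnCc=16 GgBbNncc=16 GgBbnnCc=8 GgBbnncc=8 GgbbNNCc=4 GgbbNNcc=4 GgbbNnCc=8 GgbbNncc=8 GgbbnnCc=4 Ggbbnncc=4 ggBBNNCc=2 ggBBNNcc=2 ggBBNnCc=4 ggBBNncc=4 ggBBnnCc=2 ggBBnncc=2 ggBbNNCc=4 ggBbNNcc=4 ggBbNnCc=8 ggBbNncc=8 ggBbnnCc=4 ggBbnncc=4 ggbbNNCc=2 ggbbNNcc=2 ggbbNnCc=4 ggbbNncc=4 ggbbnnCc=2 ggbbnncc=2
GgbbNNcc hits 4/256; gcd=4; 4÷4/256÷4 = 1/64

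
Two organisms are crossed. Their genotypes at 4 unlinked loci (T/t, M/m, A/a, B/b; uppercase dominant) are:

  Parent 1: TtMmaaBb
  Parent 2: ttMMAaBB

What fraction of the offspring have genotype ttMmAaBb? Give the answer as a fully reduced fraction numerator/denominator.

P(ttMmAaBb) = 1/16

TtMmaaBb gametes: TMaB×2, TMab×2, TmaB×2, Tmab×2, tMaB×2, tMab×2, tmaB×2, tmab×2
ttMMAaBB gametes: tMAB×8, tMaB×8
TtMmaaBb×ttMMAaBB grid (16·16=256): TtMMAaBB=16 TtMMAaBb=16 TtMMaaBB=16 TtMMaaBb=16 TtMmAaBB=16 TtMmAaBb=16 TtMmaaBB=16 TtMmaaBb=16 ttMMAaBB=16 ttMMAaBb=16 ttMMaaBB=16 ttMMaaBb=16 ttMmAaBB=16 ttMmAaBb=16 ttMmaaBB=16 ttMmaaBb=16
ttMmAaBb hits 16/256; gcd=16; 16÷16/256÷16 = 1/16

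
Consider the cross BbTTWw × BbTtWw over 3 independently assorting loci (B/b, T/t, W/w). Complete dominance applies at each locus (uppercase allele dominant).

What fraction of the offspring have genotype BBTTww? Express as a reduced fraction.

P(BBTTww) = 1/32

BbTTWw gametes: BTW×2, BTw×2, bTW×2, bTw×2
BbTtWw gametes: BTW×1, BTw×1, BtW×1, Btw×1, bTW×1, bTw×1, btW×1, btw×1
BbTTWw×BbTtWw grid (8·8=64): BBTTWW=2 BBTTWw=4 BBTTww=2 BBTtWW=2 BBTtWw=4 BBTtww=2 BbTTWW=4 BbTTWw=8 BbTTww=4 BbTtWW=4 BbTtWw=8 BbTtww=4 bbTTWW=2 bbTTWw=4 bbTTww=2 bbTtWW=2 bbTtWw=4 bbTtww=2
BBTTww hits 2/64; gcd=2; 2÷2/64÷2 = 1/32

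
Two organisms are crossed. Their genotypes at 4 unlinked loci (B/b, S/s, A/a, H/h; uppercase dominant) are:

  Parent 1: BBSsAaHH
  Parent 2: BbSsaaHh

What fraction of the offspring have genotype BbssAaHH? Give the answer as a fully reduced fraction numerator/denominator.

BBSsAaHH gametes: BSAH×4, BSaH×4, BsAH×4, BsaH×4
BbSsaaHh gametes: BSaH×2, BSah×2, BsaH×2, Bsah×2, bSaH×2, bSah×2, bsaH×2, bsah×2
BBSsAaHH×BbSsaaHh grid (16·16=256): BBSSAaHH=8 BBSSAaHh=8 BBSSaaHH=8 BBSSaaHh=8 BBSsAaHH=16 BBSsAaHh=16 BBSsaaHH=16 BBSsaaHh=16 BBssAaHH=8 BBssAaHh=8 BBssaaHH=8 BBssaaHh=8 BbSSAaHH=8 BbSSAaHh=8 BbSSaaHH=8 BbSSaaHh=8 BbSsAaHH=16 BbSsAaHh=16 BbSsaaHH=16 BbSsaaHh=16 BbssAaHH=8 BbssAaHh=8 BbssaaHH=8 BbssaaHh=8
BbssAaHH hits 8/256; gcd=8; 8÷8/256÷8 = 1/32

P(BbssAaHH) = 1/32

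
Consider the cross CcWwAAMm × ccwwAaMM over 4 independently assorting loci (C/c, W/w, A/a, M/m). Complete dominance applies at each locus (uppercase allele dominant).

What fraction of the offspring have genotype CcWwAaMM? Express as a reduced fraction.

CcWwAAMm gametes: CWAM×2, CWAm×2, CwAM×2, CwAm×2, cWAM×2, cWAm×2, cwAM×2, cwAm×2
ccwwAaMM gametes: cwAM×8, cwaM×8
CcWwAAMm×ccwwAaMM grid (16·16=256): CcWwAAMM=16 CcWwAAMm=16 CcWwAaMM=16 CcWwAaMm=16 CcwwAAMM=16 CcwwAAMm=16 CcwwAaMM=16 CcwwAaMm=16 ccWwAAMM=16 ccWwAAMm=16 ccWwAaMM=16 ccWwAaMm=16 ccwwAAMM=16 ccwwAAMm=16 ccwwAaMM=16 ccwwAaMm=16
CcWwAaMM hits 16/256; gcd=16; 16÷16/256÷16 = 1/16

P(CcWwAaMM) = 1/16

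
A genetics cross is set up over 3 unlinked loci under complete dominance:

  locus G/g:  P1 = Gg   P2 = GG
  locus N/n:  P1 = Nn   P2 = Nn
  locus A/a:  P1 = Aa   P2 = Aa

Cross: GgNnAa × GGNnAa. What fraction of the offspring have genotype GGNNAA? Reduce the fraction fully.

GgNnAa gametes: GNA×1, GNa×1, GnA×1, Gna×1, gNA×1, gNa×1, gnA×1, gna×1
GGNnAa gametes: GNA×2, GNa×2, GnA×2, Gna×2
GgNnAa×GGNnAa grid (8·8=64): GGNNAA=2 GGNNAa=4 GGNNaa=2 GGNnAA=4 GGNnAa=8 GGNnaa=4 GGnnAA=2 GGnnAa=4 GGnnaa=2 GgNNAA=2 GgNNAa=4 GgNNaa=2 GgNnAA=4 GgNnAa=8 GgNnaa=4 GgnnAA=2 GgnnAa=4 Ggnnaa=2
GGNNAA hits 2/64; gcd=2; 2÷2/64÷2 = 1/32

P(GGNNAA) = 1/32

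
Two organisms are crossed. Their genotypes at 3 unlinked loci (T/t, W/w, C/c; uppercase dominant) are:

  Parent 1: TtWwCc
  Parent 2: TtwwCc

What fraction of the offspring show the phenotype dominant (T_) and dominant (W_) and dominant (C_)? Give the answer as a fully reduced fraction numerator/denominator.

TtWwCc gametes: TWC×1, TWc×1, TwC×1, Twc×1, tWC×1, tWc×1, twC×1, twc×1
TtwwCc gametes: TwC×2, Twc×2, twC×2, twc×2
TtWwCc×TtwwCc grid (8·8=64): TTWwCC=2 TTWwCc=4 TTWwcc=2 TTwwCC=2 TTwwCc=4 TTwwcc=2 TtWwCC=4 TtWwCc=8 TtWwcc=4 TtwwCC=4 TtwwCc=8 Ttwwcc=4 ttWwCC=2 ttWwCc=4 ttWwcc=2 ttwwCC=2 ttwwCc=4 ttwwcc=2
T_ W_ C_ hits 18/64; gcd=2; 18÷2/64÷2 = 9/32

P(T_ W_ C_) = 9/32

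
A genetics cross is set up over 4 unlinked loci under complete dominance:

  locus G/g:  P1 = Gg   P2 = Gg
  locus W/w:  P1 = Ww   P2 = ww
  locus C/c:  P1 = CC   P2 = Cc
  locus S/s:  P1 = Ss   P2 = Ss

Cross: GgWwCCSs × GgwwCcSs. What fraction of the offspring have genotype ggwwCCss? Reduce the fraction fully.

GgWwCCSs gametes: GWCS×2, GWCs×2, GwCS×2, GwCs×2, gWCS×2, gWCs×2, gwCS×2, gwCs×2
GgwwCcSs gametes: GwCS×2, GwCs×2, GwcS×2, Gwcs×2, gwCS×2, gwCs×2, gwcS×2, gwcs×2
GgWwCCSs×GgwwCcSs grid (16·16=256): GGWwCCSS=4 GGWwCCSs=8 GGWwCCss=4 GGWwCcSS=4 GGWwCcSs=8 GGWwCcss=4 GGwwCCSS=4 GGwwCCSs=8 GGwwCCss=4 GGwwCcSS=4 GGwwCcSs=8 GGwwCcss=4 GgWwCCSS=8 GgWwCCSs=16 GgWwCCss=8 GgWwCcSS=8 GgWwCcSs=16 GgWwCcss=8 GgwwCCSS=8 GgwwCCSs=16 GgwwCCss=8 GgwwCcSS=8 GgwwCcSs=16 GgwwCcss=8 ggWwCCSS=4 ggWwCCSs=8 ggWwCCss=4 ggWwCcSS=4 ggWwCcSs=8 ggWwCcss=4 ggwwCCSS=4 ggwwCCSs=8 ggwwCCss=4 ggwwCcSS=4 ggwwCcSs=8 ggwwCcss=4
ggwwCCss hits 4/256; gcd=4; 4÷4/256÷4 = 1/64

P(ggwwCCss) = 1/64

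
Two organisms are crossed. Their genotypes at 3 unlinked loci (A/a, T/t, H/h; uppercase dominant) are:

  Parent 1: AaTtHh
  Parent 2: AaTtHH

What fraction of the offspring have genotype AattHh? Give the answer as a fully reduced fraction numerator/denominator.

AaTtHh gametes: ATH×1, ATh×1, AtH×1, Ath×1, aTH×1, aTh×1, atH×1, ath×1
AaTtHH gametes: ATH×2, AtH×2, aTH×2, atH×2
AaTtHh×AaTtHH grid (8·8=64): AATTHH=2 AATTHh=2 AATtHH=4 AATtHh=4 AAttHH=2 AAttHh=2 AaTTHH=4 AaTTHh=4 AaTtHH=8 AaTtHh=8 AattHH=4 AattHh=4 aaTTHH=2 aaTTHh=2 aaTtHH=4 aaTtHh=4 aattHH=2 aattHh=2
AattHh hits 4/64; gcd=4; 4÷4/64÷4 = 1/16

P(AattHh) = 1/16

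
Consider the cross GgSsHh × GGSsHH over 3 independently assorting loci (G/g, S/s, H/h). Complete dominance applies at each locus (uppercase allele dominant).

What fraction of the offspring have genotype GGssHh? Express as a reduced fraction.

P(GGssHh) = 1/16

GgSsHh gametes: GSH×1, GSh×1, GsH×1, Gsh×1, gSH×1, gSh×1, gsH×1, gsh×1
GGSsHH gametes: GSH×4, GsH×4
GgSsHh×GGSsHH grid (8·8=64): GGSSHH=4 GGSSHh=4 GGSsHH=8 GGSsHh=8 GGssHH=4 GGssHh=4 GgSSHH=4 GgSSHh=4 GgSsHH=8 GgSsHh=8 GgssHH=4 GgssHh=4
GGssHh hits 4/64; gcd=4; 4÷4/64÷4 = 1/16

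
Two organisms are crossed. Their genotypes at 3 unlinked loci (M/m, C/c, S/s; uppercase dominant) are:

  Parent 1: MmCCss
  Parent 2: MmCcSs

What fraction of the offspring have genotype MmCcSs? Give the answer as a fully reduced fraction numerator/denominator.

MmCCss gametes: MCs×4, mCs×4
MmCcSs gametes: MCS×1, MCs×1, McS×1, Mcs×1, mCS×1, mCs×1, mcS×1, mcs×1
MmCCss×MmCcSs grid (8·8=64): MMCCSs=4 MMCCss=4 MMCcSs=4 MMCcss=4 MmCCSs=8 MmCCss=8 MmCcSs=8 MmCcss=8 mmCCSs=4 mmCCss=4 mmCcSs=4 mmCcss=4
MmCcSs hits 8/64; gcd=8; 8÷8/64÷8 = 1/8

P(MmCcSs) = 1/8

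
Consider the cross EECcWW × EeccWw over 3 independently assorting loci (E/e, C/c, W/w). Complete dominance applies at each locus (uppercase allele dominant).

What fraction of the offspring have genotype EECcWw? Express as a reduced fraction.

P(EECcWw) = 1/8

EECcWW gametes: ECW×4, EcW×4
EeccWw gametes: EcW×2, Ecw×2, ecW×2, ecw×2
EECcWW×EeccWw grid (8·8=64): EECcWW=8 EECcWw=8 EEccWW=8 EEccWw=8 EeCcWW=8 EeCcWw=8 EeccWW=8 EeccWw=8
EECcWw hits 8/64; gcd=8; 8÷8/64÷8 = 1/8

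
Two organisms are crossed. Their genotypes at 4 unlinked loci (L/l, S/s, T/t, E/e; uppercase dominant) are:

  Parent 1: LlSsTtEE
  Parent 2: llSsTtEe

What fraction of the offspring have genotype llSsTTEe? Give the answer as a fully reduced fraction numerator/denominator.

P(llSsTTEe) = 1/32

LlSsTtEE gametes: LSTE×2, LStE×2, LsTE×2, LstE×2, lSTE×2, lStE×2, lsTE×2, lstE×2
llSsTtEe gametes: lSTE×2, lSTe×2, lStE×2, lSte×2, lsTE×2, lsTe×2, lstE×2, lste×2
LlSsTtEE×llSsTtEe grid (16·16=256): LlSSTTEE=4 LlSSTTEe=4 LlSSTtEE=8 LlSSTtEe=8 LlSSttEE=4 LlSSttEe=4 LlSsTTEE=8 LlSsTTEe=8 LlSsTtEE=16 LlSsTtEe=16 LlSsttEE=8 LlSsttEe=8 LlssTTEE=4 LlssTTEe=4 LlssTtEE=8 LlssTtEe=8 LlssttEE=4 LlssttEe=4 llSSTTEE=4 llSSTTEe=4 llSSTtEE=8 llSSTtEe=8 llSSttEE=4 llSSttEe=4 llSsTTEE=8 llSsTTEe=8 llSsTtEE=16 llSsTtEe=16 llSsttEE=8 llSsttEe=8 llssTTEE=4 llssTTEe=4 llssTtEE=8 llssTtEe=8 llssttEE=4 llssttEe=4
llSsTTEe hits 8/256; gcd=8; 8÷8/256÷8 = 1/32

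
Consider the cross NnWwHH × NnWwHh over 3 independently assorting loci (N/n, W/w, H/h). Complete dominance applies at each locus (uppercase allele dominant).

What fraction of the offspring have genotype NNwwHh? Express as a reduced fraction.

P(NNwwHh) = 1/32

NnWwHH gametes: NWH×2, NwH×2, nWH×2, nwH×2
NnWwHh gametes: NWH×1, NWh×1, NwH×1, Nwh×1, nWH×1, nWh×1, nwH×1, nwh×1
NnWwHH×NnWwHh grid (8·8=64): NNWWHH=2 NNWWHh=2 NNWwHH=4 NNWwHh=4 NNwwHH=2 NNwwHh=2 NnWWHH=4 NnWWHh=4 NnWwHH=8 NnWwHh=8 NnwwHH=4 NnwwHh=4 nnWWHH=2 nnWWHh=2 nnWwHH=4 nnWwHh=4 nnwwHH=2 nnwwHh=2
NNwwHh hits 2/64; gcd=2; 2÷2/64÷2 = 1/32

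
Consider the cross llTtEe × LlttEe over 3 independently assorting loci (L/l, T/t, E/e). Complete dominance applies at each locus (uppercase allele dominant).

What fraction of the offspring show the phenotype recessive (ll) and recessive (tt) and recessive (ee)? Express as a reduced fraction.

llTtEe gametes: lTE×2, lTe×2, ltE×2, lte×2
LlttEe gametes: LtE×2, Lte×2, ltE×2, lte×2
llTtEe×LlttEe grid (8·8=64): LlTtEE=4 LlTtEe=8 LlTtee=4 LlttEE=4 LlttEe=8 Llttee=4 llTtEE=4 llTtEe=8 llTtee=4 llttEE=4 llttEe=8 llttee=4
ll tt ee hits 4/64; gcd=4; 4÷4/64÷4 = 1/16

P(ll tt ee) = 1/16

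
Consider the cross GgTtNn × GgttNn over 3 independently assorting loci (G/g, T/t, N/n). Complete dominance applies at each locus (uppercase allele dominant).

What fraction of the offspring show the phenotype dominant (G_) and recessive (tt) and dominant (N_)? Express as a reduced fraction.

GgTtNn gametes: GTN×1, GTn×1, GtN×1, Gtn×1, gTN×1, gTn×1, gtN×1, gtn×1
GgttNn gametes: GtN×2, Gtn×2, gtN×2, gtn×2
GgTtNn×GgttNn grid (8·8=64): GGTtNN=2 GGTtNn=4 GGTtnn=2 GGttNN=2 GGttNn=4 GGttnn=2 GgTtNN=4 GgTtNn=8 GgTtnn=4 GgttNN=4 GgttNn=8 Ggttnn=4 ggTtNN=2 ggTtNn=4 ggTtnn=2 ggttNN=2 ggttNn=4 ggttnn=2
G_ tt N_ hits 18/64; gcd=2; 18÷2/64÷2 = 9/32

P(G_ tt N_) = 9/32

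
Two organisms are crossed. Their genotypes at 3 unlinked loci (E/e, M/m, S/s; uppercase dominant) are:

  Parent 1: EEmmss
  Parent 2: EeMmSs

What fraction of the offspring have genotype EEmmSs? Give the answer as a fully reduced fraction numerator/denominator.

EEmmss gametes: Ems×8
EeMmSs gametes: EMS×1, EMs×1, EmS×1, Ems×1, eMS×1, eMs×1, emS×1, ems×1
EEmmss×EeMmSs grid (8·8=64): EEMmSs=8 EEMmss=8 EEmmSs=8 EEmmss=8 EeMmSs=8 EeMmss=8 EemmSs=8 Eemmss=8
EEmmSs hits 8/64; gcd=8; 8÷8/64÷8 = 1/8

P(EEmmSs) = 1/8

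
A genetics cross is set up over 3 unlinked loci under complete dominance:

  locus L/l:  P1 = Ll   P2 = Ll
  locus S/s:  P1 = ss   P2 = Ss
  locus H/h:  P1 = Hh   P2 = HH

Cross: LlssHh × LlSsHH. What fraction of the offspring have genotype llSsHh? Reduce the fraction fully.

LlssHh gametes: LsH×2, Lsh×2, lsH×2, lsh×2
LlSsHH gametes: LSH×2, LsH×2, lSH×2, lsH×2
LlssHh×LlSsHH grid (8·8=64): LLSsHH=4 LLSsHh=4 LLssHH=4 LLssHh=4 LlSsHH=8 LlSsHh=8 LlssHH=8 LlssHh=8 llSsHH=4 llSsHh=4 llssHH=4 llssHh=4
llSsHh hits 4/64; gcd=4; 4÷4/64÷4 = 1/16

P(llSsHh) = 1/16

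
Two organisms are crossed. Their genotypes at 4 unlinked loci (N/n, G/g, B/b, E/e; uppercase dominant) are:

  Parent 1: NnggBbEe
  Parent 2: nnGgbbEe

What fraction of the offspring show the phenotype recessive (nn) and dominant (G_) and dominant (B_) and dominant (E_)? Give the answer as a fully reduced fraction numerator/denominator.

P(nn G_ B_ E_) = 3/32

NnggBbEe gametes: NgBE×2, NgBe×2, NgbE×2, Ngbe×2, ngBE×2, ngBe×2, ngbE×2, ngbe×2
nnGgbbEe gametes: nGbE×4, nGbe×4, ngbE×4, ngbe×4
NnggBbEe×nnGgbbEe grid (16·16=256): NnGgBbEE=8 NnGgBbEe=16 NnGgBbee=8 NnGgbbEE=8 NnGgbbEe=16 NnGgbbee=8 NnggBbEE=8 NnggBbEe=16 NnggBbee=8 NnggbbEE=8 NnggbbEe=16 Nnggbbee=8 nnGgBbEE=8 nnGgBbEe=16 nnGgBbee=8 nnGgbbEE=8 nnGgbbEe=16 nnGgbbee=8 nnggBbEE=8 nnggBbEe=16 nnggBbee=8 nnggbbEE=8 nnggbbEe=16 nnggbbee=8
nn G_ B_ E_ hits 24/256; gcd=8; 24÷8/256÷8 = 3/32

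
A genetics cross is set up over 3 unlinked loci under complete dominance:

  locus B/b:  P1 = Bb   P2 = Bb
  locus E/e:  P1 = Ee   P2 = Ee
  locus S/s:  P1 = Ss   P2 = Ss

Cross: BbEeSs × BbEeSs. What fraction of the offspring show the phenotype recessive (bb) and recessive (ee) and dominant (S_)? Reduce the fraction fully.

P(bb ee S_) = 3/64

BbEeSs gametes: BES×1, BEs×1, BeS×1, Bes×1, bES×1, bEs×1, beS×1, bes×1
BbEeSs gametes: BES×1, BEs×1, BeS×1, Bes×1, bES×1, bEs×1, beS×1, bes×1
BbEeSs×BbEeSs grid (8·8=64): BBEESS=1 BBEESs=2 BBEEss=1 BBEeSS=2 BBEeSs=4 BBEess=2 BBeeSS=1 BBeeSs=2 BBeess=1 BbEESS=2 BbEESs=4 BbEEss=2 BbEeSS=4 BbEeSs=8 BbEess=4 BbeeSS=2 BbeeSs=4 Bbeess=2 bbEESS=1 bbEESs=2 bbEEss=1 bbEeSS=2 bbEeSs=4 bbEess=2 bbeeSS=1 bbeeSs=2 bbeess=1
bb ee S_ hits 3/64; gcd=1; 3÷1/64÷1 = 3/64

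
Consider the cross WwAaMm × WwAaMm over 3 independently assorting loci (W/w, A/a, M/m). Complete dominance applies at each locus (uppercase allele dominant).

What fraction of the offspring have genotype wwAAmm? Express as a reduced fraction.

P(wwAAmm) = 1/64

WwAaMm gametes: WAM×1, WAm×1, WaM×1, Wam×1, wAM×1, wAm×1, waM×1, wam×1
WwAaMm gametes: WAM×1, WAm×1, WaM×1, Wam×1, wAM×1, wAm×1, waM×1, wam×1
WwAaMm×WwAaMm grid (8·8=64): WWAAMM=1 WWAAMm=2 WWAAmm=1 WWAaMM=2 WWAaMm=4 WWAamm=2 WWaaMM=1 WWaaMm=2 WWaamm=1 WwAAMM=2 WwAAMm=4 WwAAmm=2 WwAaMM=4 WwAaMm=8 WwAamm=4 WwaaMM=2 WwaaMm=4 Wwaamm=2 wwAAMM=1 wwAAMm=2 wwAAmm=1 wwAaMM=2 wwAaMm=4 wwAamm=2 wwaaMM=1 wwaaMm=2 wwaamm=1
wwAAmm hits 1/64; gcd=1; 1÷1/64÷1 = 1/64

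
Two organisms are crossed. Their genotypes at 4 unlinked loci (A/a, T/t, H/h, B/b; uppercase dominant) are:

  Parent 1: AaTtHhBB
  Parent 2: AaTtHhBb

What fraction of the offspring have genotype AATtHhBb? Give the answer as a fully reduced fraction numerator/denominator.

P(AATtHhBb) = 1/32

AaTtHhBB gametes: ATHB×2, AThB×2, AtHB×2, AthB×2, aTHB×2, aThB×2, atHB×2, athB×2
AaTtHhBb gametes: ATHB×1, ATHb×1, AThB×1, AThb×1, AtHB×1, AtHb×1, AthB×1, Athb×1, aTHB×1, aTHb×1, aThB×1, aThb×1, atHB×1, atHb×1, athB×1, athb×1
AaTtHhBB×AaTtHhBb grid (16·16=256): AATTHHBB=2 AATTHHBb=2 AATTHhBB=4 AATTHhBb=4 AATThhBB=2 AATThhBb=2 AATtHHBB=4 AATtHHBb=4 AATtHhBB=8 AATtHhBb=8 AATthhBB=4 AATthhBb=4 AAttHHBB=2 AAttHHBb=2 AAttHhBB=4 AAttHhBb=4 AAtthhBB=2 AAtthhBb=2 AaTTHHBB=4 AaTTHHBb=4 AaTTHhBB=8 AaTTHhBb=8 AaTThhBB=4 AaTThhBb=4 AaTtHHBB=8 AaTtHHBb=8 AaTtHhBB=16 AaTtHhBb=16 AaTthhBB=8 AaTthhBb=8 AattHHBB=4 AattHHBb=4 AattHhBB=8 AattHhBb=8 AatthhBB=4 AatthhBb=4 aaTTHHBB=2 aaTTHHBb=2 aaTTHhBB=4 aaTTHhBb=4 aaTThhBB=2 aaTThhBb=2 aaTtHHBB=4 aaTtHHBb=4 aaTtHhBB=8 aaTtHhBb=8 aaTthhBB=4 aaTthhBb=4 aattHHBB=2 aattHHBb=2 aattHhBB=4 aattHhBb=4 aatthhBB=2 aatthhBb=2
AATtHhBb hits 8/256; gcd=8; 8÷8/256÷8 = 1/32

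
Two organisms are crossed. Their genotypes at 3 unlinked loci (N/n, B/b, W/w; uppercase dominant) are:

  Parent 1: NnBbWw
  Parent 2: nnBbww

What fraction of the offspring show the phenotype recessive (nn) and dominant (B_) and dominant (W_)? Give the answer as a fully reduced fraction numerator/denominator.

P(nn B_ W_) = 3/16

NnBbWw gametes: NBW×1, NBw×1, NbW×1, Nbw×1, nBW×1, nBw×1, nbW×1, nbw×1
nnBbww gametes: nBw×4, nbw×4
NnBbWw×nnBbww grid (8·8=64): NnBBWw=4 NnBBww=4 NnBbWw=8 NnBbww=8 NnbbWw=4 Nnbbww=4 nnBBWw=4 nnBBww=4 nnBbWw=8 nnBbww=8 nnbbWw=4 nnbbww=4
nn B_ W_ hits 12/64; gcd=4; 12÷4/64÷4 = 3/16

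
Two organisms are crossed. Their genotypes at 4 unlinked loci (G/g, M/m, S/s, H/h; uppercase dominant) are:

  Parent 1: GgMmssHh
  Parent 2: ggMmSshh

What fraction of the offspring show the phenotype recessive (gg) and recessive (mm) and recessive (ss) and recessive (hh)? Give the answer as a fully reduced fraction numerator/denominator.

P(gg mm ss hh) = 1/32

GgMmssHh gametes: GMsH×2, GMsh×2, GmsH×2, Gmsh×2, gMsH×2, gMsh×2, gmsH×2, gmsh×2
ggMmSshh gametes: gMSh×4, gMsh×4, gmSh×4, gmsh×4
GgMmssHh×ggMmSshh grid (16·16=256): GgMMSsHh=8 GgMMSshh=8 GgMMssHh=8 GgMMsshh=8 GgMmSsHh=16 GgMmSshh=16 GgMmssHh=16 GgMmsshh=16 GgmmSsHh=8 GgmmSshh=8 GgmmssHh=8 Ggmmsshh=8 ggMMSsHh=8 ggMMSshh=8 ggMMssHh=8 ggMMsshh=8 ggMmSsHh=16 ggMmSshh=16 ggMmssHh=16 ggMmsshh=16 ggmmSsHh=8 ggmmSshh=8 ggmmssHh=8 ggmmsshh=8
gg mm ss hh hits 8/256; gcd=8; 8÷8/256÷8 = 1/32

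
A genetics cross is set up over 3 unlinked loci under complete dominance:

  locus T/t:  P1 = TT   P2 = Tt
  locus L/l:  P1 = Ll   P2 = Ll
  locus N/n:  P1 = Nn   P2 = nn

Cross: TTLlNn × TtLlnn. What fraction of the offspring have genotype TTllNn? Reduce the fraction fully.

P(TTllNn) = 1/16

TTLlNn gametes: TLN×2, TLn×2, TlN×2, Tln×2
TtLlnn gametes: TLn×2, Tln×2, tLn×2, tln×2
TTLlNn×TtLlnn grid (8·8=64): TTLLNn=4 TTLLnn=4 TTLlNn=8 TTLlnn=8 TTllNn=4 TTllnn=4 TtLLNn=4 TtLLnn=4 TtLlNn=8 TtLlnn=8 TtllNn=4 Ttllnn=4
TTllNn hits 4/64; gcd=4; 4÷4/64÷4 = 1/16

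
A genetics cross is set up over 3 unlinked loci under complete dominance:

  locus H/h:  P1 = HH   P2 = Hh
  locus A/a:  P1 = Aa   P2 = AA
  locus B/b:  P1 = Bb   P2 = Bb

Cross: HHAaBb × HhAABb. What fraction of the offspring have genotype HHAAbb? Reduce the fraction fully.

P(HHAAbb) = 1/16

HHAaBb gametes: HAB×2, HAb×2, HaB×2, Hab×2
HhAABb gametes: HAB×2, HAb×2, hAB×2, hAb×2
HHAaBb×HhAABb grid (8·8=64): HHAABB=4 HHAABb=8 HHAAbb=4 HHAaBB=4 HHAaBb=8 HHAabb=4 HhAABB=4 HhAABb=8 HhAAbb=4 HhAaBB=4 HhAaBb=8 HhAabb=4
HHAAbb hits 4/64; gcd=4; 4÷4/64÷4 = 1/16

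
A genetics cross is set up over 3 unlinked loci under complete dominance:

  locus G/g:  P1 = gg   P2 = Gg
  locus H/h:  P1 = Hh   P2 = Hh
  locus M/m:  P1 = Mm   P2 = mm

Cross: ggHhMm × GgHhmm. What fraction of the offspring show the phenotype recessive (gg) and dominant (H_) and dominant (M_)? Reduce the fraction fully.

P(gg H_ M_) = 3/16

ggHhMm gametes: gHM×2, gHm×2, ghM×2, ghm×2
GgHhmm gametes: GHm×2, Ghm×2, gHm×2, ghm×2
ggHhMm×GgHhmm grid (8·8=64): GgHHMm=4 GgHHmm=4 GgHhMm=8 GgHhmm=8 GghhMm=4 Gghhmm=4 ggHHMm=4 ggHHmm=4 ggHhMm=8 ggHhmm=8 gghhMm=4 gghhmm=4
gg H_ M_ hits 12/64; gcd=4; 12÷4/64÷4 = 3/16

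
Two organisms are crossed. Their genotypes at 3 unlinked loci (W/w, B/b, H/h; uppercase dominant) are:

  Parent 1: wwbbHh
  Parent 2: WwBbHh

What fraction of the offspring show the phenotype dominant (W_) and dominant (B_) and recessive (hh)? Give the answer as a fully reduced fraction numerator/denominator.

P(W_ B_ hh) = 1/16

wwbbHh gametes: wbH×4, wbh×4
WwBbHh gametes: WBH×1, WBh×1, WbH×1, Wbh×1, wBH×1, wBh×1, wbH×1, wbh×1
wwbbHh×WwBbHh grid (8·8=64): WwBbHH=4 WwBbHh=8 WwBbhh=4 WwbbHH=4 WwbbHh=8 Wwbbhh=4 wwBbHH=4 wwBbHh=8 wwBbhh=4 wwbbHH=4 wwbbHh=8 wwbbhh=4
W_ B_ hh hits 4/64; gcd=4; 4÷4/64÷4 = 1/16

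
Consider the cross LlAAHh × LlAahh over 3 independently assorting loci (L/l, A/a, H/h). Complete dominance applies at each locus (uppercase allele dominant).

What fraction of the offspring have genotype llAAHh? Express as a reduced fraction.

LlAAHh gametes: LAH×2, LAh×2, lAH×2, lAh×2
LlAahh gametes: LAh×2, Lah×2, lAh×2, lah×2
LlAAHh×LlAahh grid (8·8=64): LLAAHh=4 LLAAhh=4 LLAaHh=4 LLAahh=4 LlAAHh=8 LlAAhh=8 LlAaHh=8 LlAahh=8 llAAHh=4 llAAhh=4 llAaHh=4 llAahh=4
llAAHh hits 4/64; gcd=4; 4÷4/64÷4 = 1/16

P(llAAHh) = 1/16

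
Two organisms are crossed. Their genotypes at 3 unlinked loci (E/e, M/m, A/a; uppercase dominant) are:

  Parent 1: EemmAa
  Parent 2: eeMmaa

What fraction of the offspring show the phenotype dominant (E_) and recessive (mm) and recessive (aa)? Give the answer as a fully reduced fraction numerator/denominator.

P(E_ mm aa) = 1/8

EemmAa gametes: EmA×2, Ema×2, emA×2, ema×2
eeMmaa gametes: eMa×4, ema×4
EemmAa×eeMmaa grid (8·8=64): EeMmAa=8 EeMmaa=8 EemmAa=8 Eemmaa=8 eeMmAa=8 eeMmaa=8 eemmAa=8 eemmaa=8
E_ mm aa hits 8/64; gcd=8; 8÷8/64÷8 = 1/8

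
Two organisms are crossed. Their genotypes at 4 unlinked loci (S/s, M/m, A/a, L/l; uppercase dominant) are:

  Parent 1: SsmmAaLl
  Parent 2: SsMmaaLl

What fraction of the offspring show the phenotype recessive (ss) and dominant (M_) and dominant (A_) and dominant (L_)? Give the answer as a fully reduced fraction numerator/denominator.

P(ss M_ A_ L_) = 3/64

SsmmAaLl gametes: SmAL×2, SmAl×2, SmaL×2, Smal×2, smAL×2, smAl×2, smaL×2, smal×2
SsMmaaLl gametes: SMaL×2, SMal×2, SmaL×2, Smal×2, sMaL×2, sMal×2, smaL×2, smal×2
SsmmAaLl×SsMmaaLl grid (16·16=256): SSMmAaLL=4 SSMmAaLl=8 SSMmAall=4 SSMmaaLL=4 SSMmaaLl=8 SSMmaall=4 SSmmAaLL=4 SSmmAaLl=8 SSmmAall=4 SSmmaaLL=4 SSmmaaLl=8 SSmmaall=4 SsMmAaLL=8 SsMmAaLl=16 SsMmAall=8 SsMmaaLL=8 SsMmaaLl=16 SsMmaall=8 SsmmAaLL=8 SsmmAaLl=16 SsmmAall=8 SsmmaaLL=8 SsmmaaLl=16 Ssmmaall=8 ssMmAaLL=4 ssMmAaLl=8 ssMmAall=4 ssMmaaLL=4 ssMmaaLl=8 ssMmaall=4 ssmmAaLL=4 ssmmAaLl=8 ssmmAall=4 ssmmaaLL=4 ssmmaaLl=8 ssmmaall=4
ss M_ A_ L_ hits 12/256; gcd=4; 12÷4/256÷4 = 3/64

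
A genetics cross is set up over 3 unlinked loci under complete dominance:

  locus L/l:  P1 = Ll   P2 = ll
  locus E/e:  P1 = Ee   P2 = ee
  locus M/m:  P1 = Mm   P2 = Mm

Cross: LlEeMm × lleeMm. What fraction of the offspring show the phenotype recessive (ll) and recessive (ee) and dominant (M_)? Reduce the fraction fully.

LlEeMm gametes: LEM×1, LEm×1, LeM×1, Lem×1, lEM×1, lEm×1, leM×1, lem×1
lleeMm gametes: leM×4, lem×4
LlEeMm×lleeMm grid (8·8=64): LlEeMM=4 LlEeMm=8 LlEemm=4 LleeMM=4 LleeMm=8 Lleemm=4 llEeMM=4 llEeMm=8 llEemm=4 lleeMM=4 lleeMm=8 lleemm=4
ll ee M_ hits 12/64; gcd=4; 12÷4/64÷4 = 3/16

P(ll ee M_) = 3/16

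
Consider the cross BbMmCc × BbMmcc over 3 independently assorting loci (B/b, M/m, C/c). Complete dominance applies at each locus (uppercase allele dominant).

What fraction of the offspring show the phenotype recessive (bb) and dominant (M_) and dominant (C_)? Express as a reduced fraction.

BbMmCc gametes: BMC×1, BMc×1, BmC×1, Bmc×1, bMC×1, bMc×1, bmC×1, bmc×1
BbMmcc gametes: BMc×2, Bmc×2, bMc×2, bmc×2
BbMmCc×BbMmcc grid (8·8=64): BBMMCc=2 BBMMcc=2 BBMmCc=4 BBMmcc=4 BBmmCc=2 BBmmcc=2 BbMMCc=4 BbMMcc=4 BbMmCc=8 BbMmcc=8 BbmmCc=4 Bbmmcc=4 bbMMCc=2 bbMMcc=2 bbMmCc=4 bbMmcc=4 bbmmCc=2 bbmmcc=2
bb M_ C_ hits 6/64; gcd=2; 6÷2/64÷2 = 3/32

P(bb M_ C_) = 3/32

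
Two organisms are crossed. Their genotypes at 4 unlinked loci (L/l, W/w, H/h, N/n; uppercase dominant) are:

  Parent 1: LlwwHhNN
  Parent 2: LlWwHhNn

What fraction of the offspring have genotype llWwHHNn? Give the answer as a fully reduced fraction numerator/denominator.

LlwwHhNN gametes: LwHN×4, LwhN×4, lwHN×4, lwhN×4
LlWwHhNn gametes: LWHN×1, LWHn×1, LWhN×1, LWhn×1, LwHN×1, LwHn×1, LwhN×1, Lwhn×1, lWHN×1, lWHn×1, lWhN×1, lWhn×1, lwHN×1, lwHn×1, lwhN×1, lwhn×1
LlwwHhNN×LlWwHhNn grid (16·16=256): LLWwHHNN=4 LLWwHHNn=4 LLWwHhNN=8 LLWwHhNn=8 LLWwhhNN=4 LLWwhhNn=4 LLwwHHNN=4 LLwwHHNn=4 LLwwHhNN=8 LLwwHhNn=8 LLwwhhNN=4 LLwwhhNn=4 LlWwHHNN=8 LlWwHHNn=8 LlWwHhNN=16 LlWwHhNn=16 LlWwhhNN=8 LlWwhhNn=8 LlwwHHNN=8 LlwwHHNn=8 LlwwHhNN=16 LlwwHhNn=16 LlwwhhNN=8 LlwwhhNn=8 llWwHHNN=4 llWwHHNn=4 llWwHhNN=8 llWwHhNn=8 llWwhhNN=4 llWwhhNn=4 llwwHHNN=4 llwwHHNn=4 llwwHhNN=8 llwwHhNn=8 llwwhhNN=4 llwwhhNn=4
llWwHHNn hits 4/256; gcd=4; 4÷4/256÷4 = 1/64

P(llWwHHNn) = 1/64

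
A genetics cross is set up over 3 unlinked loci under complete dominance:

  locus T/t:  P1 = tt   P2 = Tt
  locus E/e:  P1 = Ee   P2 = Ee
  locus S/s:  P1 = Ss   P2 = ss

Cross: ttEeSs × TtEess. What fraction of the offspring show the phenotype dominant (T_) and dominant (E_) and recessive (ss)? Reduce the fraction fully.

ttEeSs gametes: tES×2, tEs×2, teS×2, tes×2
TtEess gametes: TEs×2, Tes×2, tEs×2, tes×2
ttEeSs×TtEess grid (8·8=64): TtEESs=4 TtEEss=4 TtEeSs=8 TtEess=8 TteeSs=4 Tteess=4 ttEESs=4 ttEEss=4 ttEeSs=8 ttEess=8 tteeSs=4 tteess=4
T_ E_ ss hits 12/64; gcd=4; 12÷4/64÷4 = 3/16

P(T_ E_ ss) = 3/16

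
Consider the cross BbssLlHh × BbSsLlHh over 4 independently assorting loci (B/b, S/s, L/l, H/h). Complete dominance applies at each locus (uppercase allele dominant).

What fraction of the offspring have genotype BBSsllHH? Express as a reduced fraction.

P(BBSsllHH) = 1/128

BbssLlHh gametes: BsLH×2, BsLh×2, BslH×2, Bslh×2, bsLH×2, bsLh×2, bslH×2, bslh×2
BbSsLlHh gametes: BSLH×1, BSLh×1, BSlH×1, BSlh×1, BsLH×1, BsLh×1, BslH×1, Bslh×1, bSLH×1, bSLh×1, bSlH×1, bSlh×1, bsLH×1, bsLh×1, bslH×1, bslh×1
BbssLlHh×BbSsLlHh grid (16·16=256): BBSsLLHH=2 BBSsLLHh=4 BBSsLLhh=2 BBSsLlHH=4 BBSsLlHh=8 BBSsLlhh=4 BBSsllHH=2 BBSsllHh=4 BBSsllhh=2 BBssLLHH=2 BBssLLHh=4 BBssLLhh=2 BBssLlHH=4 BBssLlHh=8 BBssLlhh=4 BBssllHH=2 BBssllHh=4 BBssllhh=2 BbSsLLHH=4 BbSsLLHh=8 BbSsLLhh=4 BbSsLlHH=8 BbSsLlHh=16 BbSsLlhh=8 BbSsllHH=4 BbSsllHh=8 BbSsllhh=4 BbssLLHH=4 BbssLLHh=8 BbssLLhh=4 BbssLlHH=8 BbssLlHh=16 BbssLlhh=8 BbssllHH=4 BbssllHh=8 Bbssllhh=4 bbSsLLHH=2 bbSsLLHh=4 bbSsLLhh=2 bbSsLlHH=4 bbSsLlHh=8 bbSsLlhh=4 bbSsllHH=2 bbSsllHh=4 bbSsllhh=2 bbssLLHH=2 bbssLLHh=4 bbssLLhh=2 bbssLlHH=4 bbssLlHh=8 bbssLlhh=4 bbssllHH=2 bbssllHh=4 bbssllhh=2
BBSsllHH hits 2/256; gcd=2; 2÷2/256÷2 = 1/128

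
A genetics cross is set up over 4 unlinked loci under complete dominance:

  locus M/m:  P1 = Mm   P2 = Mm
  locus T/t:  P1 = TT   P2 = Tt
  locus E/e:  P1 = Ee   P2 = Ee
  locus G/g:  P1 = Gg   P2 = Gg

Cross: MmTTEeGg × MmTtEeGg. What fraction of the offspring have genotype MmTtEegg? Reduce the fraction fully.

P(MmTtEegg) = 1/32

MmTTEeGg gametes: MTEG×2, MTEg×2, MTeG×2, MTeg×2, mTEG×2, mTEg×2, mTeG×2, mTeg×2
MmTtEeGg gametes: MTEG×1, MTEg×1, MTeG×1, MTeg×1, MtEG×1, MtEg×1, MteG×1, Mteg×1, mTEG×1, mTEg×1, mTeG×1, mTeg×1, mtEG×1, mtEg×1, mteG×1, mteg×1
MmTTEeGg×MmTtEeGg grid (16·16=256): MMTTEEGG=2 MMTTEEGg=4 MMTTEEgg=2 MMTTEeGG=4 MMTTEeGg=8 MMTTEegg=4 MMTTeeGG=2 MMTTeeGg=4 MMTTeegg=2 MMTtEEGG=2 MMTtEEGg=4 MMTtEEgg=2 MMTtEeGG=4 MMTtEeGg=8 MMTtEegg=4 MMTteeGG=2 MMTteeGg=4 MMTteegg=2 MmTTEEGG=4 MmTTEEGg=8 MmTTEEgg=4 MmTTEeGG=8 MmTTEeGg=16 MmTTEegg=8 MmTTeeGG=4 MmTTeeGg=8 MmTTeegg=4 MmTtEEGG=4 MmTtEEGg=8 MmTtEEgg=4 MmTtEeGG=8 MmTtEeGg=16 MmTtEegg=8 MmTteeGG=4 MmTteeGg=8 MmTteegg=4 mmTTEEGG=2 mmTTEEGg=4 mmTTEEgg=2 mmTTEeGG=4 mmTTEeGg=8 mmTTEegg=4 mmTTeeGG=2 mmTTeeGg=4 mmTTeegg=2 mmTtEEGG=2 mmTtEEGg=4 mmTtEEgg=2 mmTtEeGG=4 mmTtEeGg=8 mmTtEegg=4 mmTteeGG=2 mmTteeGg=4 mmTteegg=2
MmTtEegg hits 8/256; gcd=8; 8÷8/256÷8 = 1/32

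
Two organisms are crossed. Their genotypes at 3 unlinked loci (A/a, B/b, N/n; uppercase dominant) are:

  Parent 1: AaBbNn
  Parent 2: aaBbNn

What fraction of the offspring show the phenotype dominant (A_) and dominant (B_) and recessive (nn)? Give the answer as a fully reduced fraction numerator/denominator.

P(A_ B_ nn) = 3/32

AaBbNn gametes: ABN×1, ABn×1, AbN×1, Abn×1, aBN×1, aBn×1, abN×1, abn×1
aaBbNn gametes: aBN×2, aBn×2, abN×2, abn×2
AaBbNn×aaBbNn grid (8·8=64): AaBBNN=2 AaBBNn=4 AaBBnn=2 AaBbNN=4 AaBbNn=8 AaBbnn=4 AabbNN=2 AabbNn=4 Aabbnn=2 aaBBNN=2 aaBBNn=4 aaBBnn=2 aaBbNN=4 aaBbNn=8 aaBbnn=4 aabbNN=2 aabbNn=4 aabbnn=2
A_ B_ nn hits 6/64; gcd=2; 6÷2/64÷2 = 3/32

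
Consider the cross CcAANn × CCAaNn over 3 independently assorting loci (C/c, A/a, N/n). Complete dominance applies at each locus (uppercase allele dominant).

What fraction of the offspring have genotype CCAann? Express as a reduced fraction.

P(CCAann) = 1/16

CcAANn gametes: CAN×2, CAn×2, cAN×2, cAn×2
CCAaNn gametes: CAN×2, CAn×2, CaN×2, Can×2
CcAANn×CCAaNn grid (8·8=64): CCAANN=4 CCAANn=8 CCAAnn=4 CCAaNN=4 CCAaNn=8 CCAann=4 CcAANN=4 CcAANn=8 CcAAnn=4 CcAaNN=4 CcAaNn=8 CcAann=4
CCAann hits 4/64; gcd=4; 4÷4/64÷4 = 1/16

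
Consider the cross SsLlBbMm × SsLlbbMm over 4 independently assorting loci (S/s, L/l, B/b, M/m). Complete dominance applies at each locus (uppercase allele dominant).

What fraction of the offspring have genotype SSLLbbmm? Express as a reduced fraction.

P(SSLLbbmm) = 1/128

SsLlBbMm gametes: SLBM×1, SLBm×1, SLbM×1, SLbm×1, SlBM×1, SlBm×1, SlbM×1, Slbm×1, sLBM×1, sLBm×1, sLbM×1, sLbm×1, slBM×1, slBm×1, slbM×1, slbm×1
SsLlbbMm gametes: SLbM×2, SLbm×2, SlbM×2, Slbm×2, sLbM×2, sLbm×2, slbM×2, slbm×2
SsLlBbMm×SsLlbbMm grid (16·16=256): SSLLBbMM=2 SSLLBbMm=4 SSLLBbmm=2 SSLLbbMM=2 SSLLbbMm=4 SSLLbbmm=2 SSLlBbMM=4 SSLlBbMm=8 SSLlBbmm=4 SSLlbbMM=4 SSLlbbMm=8 SSLlbbmm=4 SSllBbMM=2 SSllBbMm=4 SSllBbmm=2 SSllbbMM=2 SSllbbMm=4 SSllbbmm=2 SsLLBbMM=4 SsLLBbMm=8 SsLLBbmm=4 SsLLbbMM=4 SsLLbbMm=8 SsLLbbmm=4 SsLlBbMM=8 SsLlBbMm=16 SsLlBbmm=8 SsLlbbMM=8 SsLlbbMm=16 SsLlbbmm=8 SsllBbMM=4 SsllBbMm=8 SsllBbmm=4 SsllbbMM=4 SsllbbMm=8 Ssllbbmm=4 ssLLBbMM=2 ssLLBbMm=4 ssLLBbmm=2 ssLLbbMM=2 ssLLbbMm=4 ssLLbbmm=2 ssLlBbMM=4 ssLlBbMm=8 ssLlBbmm=4 ssLlbbMM=4 ssLlbbMm=8 ssLlbbmm=4 ssllBbMM=2 ssllBbMm=4 ssllBbmm=2 ssllbbMM=2 ssllbbMm=4 ssllbbmm=2
SSLLbbmm hits 2/256; gcd=2; 2÷2/256÷2 = 1/128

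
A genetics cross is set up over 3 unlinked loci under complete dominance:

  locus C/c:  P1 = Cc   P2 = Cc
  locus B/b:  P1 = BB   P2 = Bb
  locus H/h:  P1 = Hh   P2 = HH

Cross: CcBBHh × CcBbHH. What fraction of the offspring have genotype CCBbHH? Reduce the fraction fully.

CcBBHh gametes: CBH×2, CBh×2, cBH×2, cBh×2
CcBbHH gametes: CBH×2, CbH×2, cBH×2, cbH×2
CcBBHh×CcBbHH grid (8·8=64): CCBBHH=4 CCBBHh=4 CCBbHH=4 CCBbHh=4 CcBBHH=8 CcBBHh=8 CcBbHH=8 CcBbHh=8 ccBBHH=4 ccBBHh=4 ccBbHH=4 ccBbHh=4
CCBbHH hits 4/64; gcd=4; 4÷4/64÷4 = 1/16

P(CCBbHH) = 1/16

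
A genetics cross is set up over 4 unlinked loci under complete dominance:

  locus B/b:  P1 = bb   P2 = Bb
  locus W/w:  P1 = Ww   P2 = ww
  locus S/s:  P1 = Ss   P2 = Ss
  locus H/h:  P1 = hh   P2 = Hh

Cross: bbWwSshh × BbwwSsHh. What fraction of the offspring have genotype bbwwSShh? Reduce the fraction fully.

P(bbwwSShh) = 1/32

bbWwSshh gametes: bWSh×4, bWsh×4, bwSh×4, bwsh×4
BbwwSsHh gametes: BwSH×2, BwSh×2, BwsH×2, Bwsh×2, bwSH×2, bwSh×2, bwsH×2, bwsh×2
bbWwSshh×BbwwSsHh grid (16·16=256): BbWwSSHh=8 BbWwSShh=8 BbWwSsHh=16 BbWwSshh=16 BbWwssHh=8 BbWwsshh=8 BbwwSSHh=8 BbwwSShh=8 BbwwSsHh=16 BbwwSshh=16 BbwwssHh=8 Bbwwsshh=8 bbWwSSHh=8 bbWwSShh=8 bbWwSsHh=16 bbWwSshh=16 bbWwssHh=8 bbWwsshh=8 bbwwSSHh=8 bbwwSShh=8 bbwwSsHh=16 bbwwSshh=16 bbwwssHh=8 bbwwsshh=8
bbwwSShh hits 8/256; gcd=8; 8÷8/256÷8 = 1/32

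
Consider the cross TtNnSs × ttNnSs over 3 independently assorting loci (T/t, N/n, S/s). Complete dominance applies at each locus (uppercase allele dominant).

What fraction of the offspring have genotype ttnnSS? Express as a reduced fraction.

P(ttnnSS) = 1/32

TtNnSs gametes: TNS×1, TNs×1, TnS×1, Tns×1, tNS×1, tNs×1, tnS×1, tns×1
ttNnSs gametes: tNS×2, tNs×2, tnS×2, tns×2
TtNnSs×ttNnSs grid (8·8=64): TtNNSS=2 TtNNSs=4 TtNNss=2 TtNnSS=4 TtNnSs=8 TtNnss=4 TtnnSS=2 TtnnSs=4 Ttnnss=2 ttNNSS=2 ttNNSs=4 ttNNss=2 ttNnSS=4 ttNnSs=8 ttNnss=4 ttnnSS=2 ttnnSs=4 ttnnss=2
ttnnSS hits 2/64; gcd=2; 2÷2/64÷2 = 1/32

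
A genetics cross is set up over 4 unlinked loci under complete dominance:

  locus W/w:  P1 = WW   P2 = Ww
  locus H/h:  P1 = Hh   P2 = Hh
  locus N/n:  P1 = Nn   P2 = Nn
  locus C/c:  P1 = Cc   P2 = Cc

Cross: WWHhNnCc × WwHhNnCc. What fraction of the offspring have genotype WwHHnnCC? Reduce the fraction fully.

P(WwHHnnCC) = 1/128

WWHhNnCc gametes: WHNC×2, WHNc×2, WHnC×2, WHnc×2, WhNC×2, WhNc×2, WhnC×2, Whnc×2
WwHhNnCc gametes: WHNC×1, WHNc×1, WHnC×1, WHnc×1, WhNC×1, WhNc×1, WhnC×1, Whnc×1, wHNC×1, wHNc×1, wHnC×1, wHnc×1, whNC×1, whNc×1, whnC×1, whnc×1
WWHhNnCc×WwHhNnCc grid (16·16=256): WWHHNNCC=2 WWHHNNCc=4 WWHHNNcc=2 WWHHNnCC=4 WWHHNnCc=8 WWHHNncc=4 WWHHnnCC=2 WWHHnnCc=4 WWHHnncc=2 WWHhNNCC=4 WWHhNNCc=8 WWHhNNcc=4 WWHhNnCC=8 WWHhNnCc=16 WWHhNncc=8 WWHhnnCC=4 WWHhnnCc=8 WWHhnncc=4 WWhhNNCC=2 WWhhNNCc=4 WWhhNNcc=2 WWhhNnCC=4 WWhhNnCc=8 WWhhNncc=4 WWhhnnCC=2 WWhhnnCc=4 WWhhnncc=2 WwHHNNCC=2 WwHHNNCc=4 WwHHNNcc=2 WwHHNnCC=4 WwHHNnCc=8 WwHHNncc=4 WwHHnnCC=2 WwHHnnCc=4 WwHHnncc=2 WwHhNNCC=4 WwHhNNCc=8 WwHhNNcc=4 WwHhNnCC=8 WwHhNnCc=16 WwHhNncc=8 WwHhnnCC=4 WwHhnnCc=8 WwHhnncc=4 WwhhNNCC=2 WwhhNNCc=4 WwhhNNcc=2 WwhhNnCC=4 WwhhNnCc=8 WwhhNncc=4 WwhhnnCC=2 WwhhnnCc=4 Wwhhnncc=2
WwHHnnCC hits 2/256; gcd=2; 2÷2/256÷2 = 1/128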